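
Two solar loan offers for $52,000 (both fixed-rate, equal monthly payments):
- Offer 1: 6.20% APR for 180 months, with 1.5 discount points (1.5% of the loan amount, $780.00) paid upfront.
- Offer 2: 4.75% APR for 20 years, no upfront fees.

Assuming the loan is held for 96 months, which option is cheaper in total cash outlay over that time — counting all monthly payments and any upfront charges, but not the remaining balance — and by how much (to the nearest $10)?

Offer 1: at 6.20% the monthly rate is 0.0051667, so the payment is 52,000 × 0.0051667 / (1 − 1.0051667^−180) = $444.44.
Offer 2: at 4.75% the monthly rate is 0.0039583, so the payment is 52,000 × 0.0039583 / (1 − 1.0039583^−240) = $336.04.
Over 96 months: Offer 1 costs 96 × $444.44 + $780.00 = $43,446.24; Offer 2 costs 96 × $336.04 = $32,259.84.
Offer 2 is cheaper by $43,446.24 − $32,259.84 = $11,186.40.

Offer 2 by $11,190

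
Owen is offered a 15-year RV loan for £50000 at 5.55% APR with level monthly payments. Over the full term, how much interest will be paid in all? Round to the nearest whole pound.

Monthly rate = 5.55%/12 = 0.0046250; payment = 50,000 × 0.0046250 / (1 − (1+0.0046250)^−180) = £409.87.
Total paid = 180 × £409.87 = £73,776.60; interest = £73,776.60 − £50,000 = £23,776.60.

£23,777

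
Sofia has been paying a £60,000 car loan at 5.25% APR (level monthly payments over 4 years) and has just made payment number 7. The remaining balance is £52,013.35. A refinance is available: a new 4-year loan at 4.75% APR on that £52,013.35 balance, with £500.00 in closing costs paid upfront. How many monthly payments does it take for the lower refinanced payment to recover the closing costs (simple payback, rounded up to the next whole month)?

Current payment = 60,000 × 5.25%/12 / (1 − (1+0.0043750)^−48) = £1,388.56.
Refinanced payment = 52,013.35 × 0.0039583 / (1 − (1+0.0039583)^−48) = £1,191.95.
Monthly savings = £1,388.56 − £1,191.95 = £196.61.
Break-even = £500.00 / £196.61 = 2.54 → 3 months.

3 months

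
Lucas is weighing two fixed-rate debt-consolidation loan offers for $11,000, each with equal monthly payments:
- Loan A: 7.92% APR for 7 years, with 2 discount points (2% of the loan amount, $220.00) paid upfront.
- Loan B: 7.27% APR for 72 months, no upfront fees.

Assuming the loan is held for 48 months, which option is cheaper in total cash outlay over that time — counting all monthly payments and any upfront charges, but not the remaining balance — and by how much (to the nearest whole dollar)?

Loan A by $642

Loan A: at 7.92% the monthly rate is 0.0066000, so the payment is 11,000 × 0.0066000 / (1 − 1.0066000^−84) = $171.01.
Loan B: at 7.27% the monthly rate is 0.0060583, so the payment is 11,000 × 0.0060583 / (1 − 1.0060583^−72) = $188.97.
Over 48 months: Loan A costs 48 × $171.01 + $220.00 = $8,428.48; Loan B costs 48 × $188.97 = $9,070.56.
Loan A is cheaper by $9,070.56 − $8,428.48 = $642.08.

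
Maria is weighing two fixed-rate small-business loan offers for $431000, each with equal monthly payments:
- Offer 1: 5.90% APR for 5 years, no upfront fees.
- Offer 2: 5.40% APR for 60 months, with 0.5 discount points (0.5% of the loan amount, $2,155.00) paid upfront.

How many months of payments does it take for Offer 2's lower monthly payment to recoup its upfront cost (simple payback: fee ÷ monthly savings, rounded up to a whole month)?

22 months

Offer 1: at 5.90% the monthly rate is 0.0049167, so the payment is 431,000 × 0.0049167 / (1 − 1.0049167^−60) = $8,312.41.
Offer 2: monthly rate = 5.4%/12 = 0.0045000; payment = 431,000 × 0.0045000 / (1 − (1+0.0045000)^−60) = $8,212.72.
Monthly savings = $8,312.41 − $8,212.72 = $99.69.
Break-even = $2,155.00 / $99.69 = 21.62 → 22 months.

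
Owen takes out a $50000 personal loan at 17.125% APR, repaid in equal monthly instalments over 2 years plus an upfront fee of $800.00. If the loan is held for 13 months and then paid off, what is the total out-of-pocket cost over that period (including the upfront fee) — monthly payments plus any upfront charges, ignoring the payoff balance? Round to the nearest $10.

Monthly rate = 17.125%/12 = 0.0142708; payment = 50,000 × 0.0142708 / (1 − (1+0.0142708)^−24) = $2,475.12.
Total outlay = 13 × $2,475.12 + $800.00 = $32,976.56.

$32,980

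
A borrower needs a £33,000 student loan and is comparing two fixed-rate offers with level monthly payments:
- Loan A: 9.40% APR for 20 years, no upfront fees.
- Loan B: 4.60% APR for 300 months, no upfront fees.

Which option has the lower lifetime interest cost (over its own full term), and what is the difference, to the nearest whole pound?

Loan A: monthly rate = 9.4%/12 = 0.0078333; payment = 33,000 × 0.0078333 / (1 − (1+0.0078333)^−240) = £305.45.
Total interest on Loan A = 240 × £305.45 − £33,000 = £40,308.00.
Loan B: at 4.60% the monthly rate is 0.0038333, so the payment is 33,000 × 0.0038333 / (1 − 1.0038333^−300) = £185.30.
Total interest on Loan B = 300 × £185.30 − £33,000 = £22,590.00.
Loan B is lower by £17,718.00.

Loan B by £17,718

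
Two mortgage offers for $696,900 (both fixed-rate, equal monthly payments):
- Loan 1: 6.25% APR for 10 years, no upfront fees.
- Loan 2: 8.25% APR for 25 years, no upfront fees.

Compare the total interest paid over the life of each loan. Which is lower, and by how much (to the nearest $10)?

Loan 1 by $709,440

Loan 1: at 6.25% the monthly rate is 0.0052083, so the payment is 696,900 × 0.0052083 / (1 − 1.0052083^−120) = $7,824.80.
Total interest on Loan 1 = 120 × $7,824.80 − $696,900 = $242,076.00.
Loan 2: at 8.25% the monthly rate is 0.0068750, so the payment is 696,900 × 0.0068750 / (1 − 1.0068750^−300) = $5,494.71.
Total interest on Loan 2 = 300 × $5,494.71 − $696,900 = $951,513.00.
Loan 1 is lower by $709,437.00.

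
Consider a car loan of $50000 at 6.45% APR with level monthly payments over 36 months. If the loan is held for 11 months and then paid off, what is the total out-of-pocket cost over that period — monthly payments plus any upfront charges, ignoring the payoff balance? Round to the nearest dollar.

Monthly rate = 6.45%/12 = 0.0053750; payment = 50,000 × 0.0053750 / (1 − (1+0.0053750)^−36) = $1,531.31.
Total outlay = 11 × $1,531.31 = $16,844.41.

$16,844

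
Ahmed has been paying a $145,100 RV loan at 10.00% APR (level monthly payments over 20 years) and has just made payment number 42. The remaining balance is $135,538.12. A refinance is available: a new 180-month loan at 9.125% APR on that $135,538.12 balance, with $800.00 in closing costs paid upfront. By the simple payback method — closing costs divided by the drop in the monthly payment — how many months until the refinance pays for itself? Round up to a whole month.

Current payment = 145,100 × 10%/12 / (1 − (1+0.0083333)^−240) = $1,400.25.
Refinanced payment = 135,538.12 × 0.0076042 / (1 − (1+0.0076042)^−180) = $1,384.81.
Monthly savings = $1,400.25 − $1,384.81 = $15.44.
Break-even = $800.00 / $15.44 = 51.81 → 52 months.

52 months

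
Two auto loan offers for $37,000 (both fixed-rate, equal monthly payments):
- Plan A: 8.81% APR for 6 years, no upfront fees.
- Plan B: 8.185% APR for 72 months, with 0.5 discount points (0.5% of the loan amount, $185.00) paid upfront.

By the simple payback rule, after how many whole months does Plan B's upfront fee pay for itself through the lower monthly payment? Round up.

17 months

Plan A: monthly rate = 8.81%/12 = 0.0073417; payment = 37,000 × 0.0073417 / (1 − (1+0.0073417)^−72) = $663.46.
Plan B: at 8.185% the monthly rate is 0.0068208, so the payment is 37,000 × 0.0068208 / (1 − 1.0068208^−72) = $652.08.
Monthly savings = $663.46 − $652.08 = $11.38.
Break-even = $185.00 / $11.38 = 16.26 → 17 months.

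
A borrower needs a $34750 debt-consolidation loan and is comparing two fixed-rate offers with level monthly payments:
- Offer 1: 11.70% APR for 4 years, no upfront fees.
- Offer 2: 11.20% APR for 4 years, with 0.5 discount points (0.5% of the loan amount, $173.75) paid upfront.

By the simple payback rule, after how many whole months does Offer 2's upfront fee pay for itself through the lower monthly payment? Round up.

Offer 1: at 11.70% the monthly rate is 0.0097500, so the payment is 34,750 × 0.0097500 / (1 − 1.0097500^−48) = $909.99.
Offer 2: monthly rate = 11.2%/12 = 0.0093333; payment = 34,750 × 0.0093333 / (1 − (1+0.0093333)^−48) = $901.51.
Monthly savings = $909.99 − $901.51 = $8.48.
Break-even = $173.75 / $8.48 = 20.49 → 21 months.

21 months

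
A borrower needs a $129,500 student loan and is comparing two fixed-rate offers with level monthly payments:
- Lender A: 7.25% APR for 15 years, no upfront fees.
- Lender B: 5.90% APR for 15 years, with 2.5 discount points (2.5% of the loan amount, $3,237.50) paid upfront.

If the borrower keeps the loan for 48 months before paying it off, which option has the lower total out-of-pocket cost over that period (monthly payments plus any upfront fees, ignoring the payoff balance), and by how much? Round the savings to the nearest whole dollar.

Lender B by $1,387

Lender A: at 7.25% the monthly rate is 0.0060417, so the payment is 129,500 × 0.0060417 / (1 − 1.0060417^−180) = $1,182.16.
Lender B: at 5.90% the monthly rate is 0.0049167, so the payment is 129,500 × 0.0049167 / (1 − 1.0049167^−180) = $1,085.81.
Over 48 months: Lender A costs 48 × $1,182.16 = $56,743.68; Lender B costs 48 × $1,085.81 + $3,237.50 = $55,356.38.
Lender B is cheaper by $56,743.68 − $55,356.38 = $1,387.30.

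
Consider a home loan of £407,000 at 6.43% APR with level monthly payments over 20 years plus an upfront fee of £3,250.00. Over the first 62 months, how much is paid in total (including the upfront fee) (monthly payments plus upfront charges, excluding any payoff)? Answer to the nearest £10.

Monthly rate = 6.43%/12 = 0.0053583; payment = 407,000 × 0.0053583 / (1 − (1+0.0053583)^−240) = £3,017.73.
Total outlay = 62 × £3,017.73 + £3,250.00 = £190,349.26.

£190,350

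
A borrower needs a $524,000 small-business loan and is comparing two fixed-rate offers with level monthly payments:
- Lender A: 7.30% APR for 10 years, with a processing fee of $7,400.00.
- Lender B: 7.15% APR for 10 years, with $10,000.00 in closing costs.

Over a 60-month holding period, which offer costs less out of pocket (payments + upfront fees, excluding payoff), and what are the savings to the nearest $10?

Lender A: monthly rate = 7.3%/12 = 0.0060833; payment = 524,000 × 0.0060833 / (1 − (1+0.0060833)^−120) = $6,165.41.
Lender B: at 7.15% the monthly rate is 0.0059583, so the payment is 524,000 × 0.0059583 / (1 − 1.0059583^−120) = $6,124.67.
Over 60 months: Lender A costs 60 × $6,165.41 + $7,400.00 = $377,324.60; Lender B costs 60 × $6,124.67 + $10,000.00 = $377,480.20.
Lender A is cheaper by $377,480.20 − $377,324.60 = $155.60.

Lender A by $160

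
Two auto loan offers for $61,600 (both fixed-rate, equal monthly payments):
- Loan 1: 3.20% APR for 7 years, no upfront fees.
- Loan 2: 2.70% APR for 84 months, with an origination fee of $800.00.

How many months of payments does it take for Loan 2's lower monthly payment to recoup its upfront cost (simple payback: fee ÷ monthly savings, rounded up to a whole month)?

58 months

Loan 1: monthly rate = 3.2%/12 = 0.0026667; payment = 61,600 × 0.0026667 / (1 − (1+0.0026667)^−84) = $819.50.
Loan 2: monthly rate = 2.7%/12 = 0.0022500; payment = 61,600 × 0.0022500 / (1 − (1+0.0022500)^−84) = $805.64.
Monthly savings = $819.50 − $805.64 = $13.86.
Break-even = $800.00 / $13.86 = 57.72 → 58 months.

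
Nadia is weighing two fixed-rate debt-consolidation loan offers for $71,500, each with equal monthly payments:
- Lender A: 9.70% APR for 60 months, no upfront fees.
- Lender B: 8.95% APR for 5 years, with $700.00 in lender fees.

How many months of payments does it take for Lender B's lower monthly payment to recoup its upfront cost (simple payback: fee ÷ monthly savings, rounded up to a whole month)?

Lender A: at 9.70% the monthly rate is 0.0080833, so the payment is 71,500 × 0.0080833 / (1 − 1.0080833^−60) = $1,508.63.
Lender B: monthly rate = 8.95%/12 = 0.0074583; payment = 71,500 × 0.0074583 / (1 − (1+0.0074583)^−60) = $1,482.49.
Monthly savings = $1,508.63 − $1,482.49 = $26.14.
Break-even = $700.00 / $26.14 = 26.78 → 27 months.

27 months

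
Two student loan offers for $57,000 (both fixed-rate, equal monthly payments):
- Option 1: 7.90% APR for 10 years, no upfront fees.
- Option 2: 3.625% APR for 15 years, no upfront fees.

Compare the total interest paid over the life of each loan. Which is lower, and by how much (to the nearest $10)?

Option 2 by $8,650

Option 1: at 7.90% the monthly rate is 0.0065833, so the payment is 57,000 × 0.0065833 / (1 − 1.0065833^−120) = $688.56.
Total interest on Option 1 = 120 × $688.56 − $57,000 = $25,627.20.
Option 2: at 3.625% the monthly rate is 0.0030208, so the payment is 57,000 × 0.0030208 / (1 − 1.0030208^−180) = $410.99.
Total interest on Option 2 = 180 × $410.99 − $57,000 = $16,978.20.
Option 2 is lower by $8,649.00.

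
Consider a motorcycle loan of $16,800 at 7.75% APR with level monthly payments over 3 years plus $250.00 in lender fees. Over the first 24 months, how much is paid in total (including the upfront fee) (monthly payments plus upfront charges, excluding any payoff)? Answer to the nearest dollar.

Monthly rate = 7.75%/12 = 0.0064583; payment = 16,800 × 0.0064583 / (1 − (1+0.0064583)^−36) = $524.52.
Total outlay = 24 × $524.52 + $250.00 = $12,838.48.

$12,838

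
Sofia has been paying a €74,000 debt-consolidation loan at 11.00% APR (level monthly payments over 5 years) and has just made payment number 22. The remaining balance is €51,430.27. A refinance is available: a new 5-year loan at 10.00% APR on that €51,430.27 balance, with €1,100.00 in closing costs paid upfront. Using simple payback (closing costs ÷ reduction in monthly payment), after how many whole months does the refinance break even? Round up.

Current payment = 74,000 × 11%/12 / (1 − (1+0.0091667)^−60) = €1,608.94.
Refinanced payment = 51,430.27 × 0.0083333 / (1 − (1+0.0083333)^−60) = €1,092.74.
Monthly savings = €1,608.94 − €1,092.74 = €516.20.
Break-even = €1,100.00 / €516.20 = 2.13 → 3 months.

3 months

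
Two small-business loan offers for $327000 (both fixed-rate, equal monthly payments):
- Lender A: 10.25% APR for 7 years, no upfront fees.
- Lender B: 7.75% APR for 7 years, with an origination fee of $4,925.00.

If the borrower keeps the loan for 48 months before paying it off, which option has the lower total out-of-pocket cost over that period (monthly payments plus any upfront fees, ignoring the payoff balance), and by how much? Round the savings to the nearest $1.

Lender A: at 10.25% the monthly rate is 0.0085417, so the payment is 327,000 × 0.0085417 / (1 − 1.0085417^−84) = $5,470.92.
Lender B: monthly rate = 7.75%/12 = 0.0064583; payment = 327,000 × 0.0064583 / (1 − (1+0.0064583)^−84) = $5,056.06.
Over 48 months: Lender A costs 48 × $5,470.92 = $262,604.16; Lender B costs 48 × $5,056.06 + $4,925.00 = $247,615.88.
Lender B is cheaper by $262,604.16 − $247,615.88 = $14,988.28.

Lender B by $14,988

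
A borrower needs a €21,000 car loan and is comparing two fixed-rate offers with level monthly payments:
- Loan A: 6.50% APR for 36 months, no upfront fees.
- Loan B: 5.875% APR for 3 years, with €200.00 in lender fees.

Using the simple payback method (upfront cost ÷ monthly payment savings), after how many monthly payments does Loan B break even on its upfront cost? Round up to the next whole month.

34 months

Loan A: at 6.50% the monthly rate is 0.0054167, so the payment is 21,000 × 0.0054167 / (1 − 1.0054167^−36) = €643.63.
Loan B: at 5.875% the monthly rate is 0.0048958, so the payment is 21,000 × 0.0048958 / (1 − 1.0048958^−36) = €637.67.
Monthly savings = €643.63 − €637.67 = €5.96.
Break-even = €200.00 / €5.96 = 33.56 → 34 months.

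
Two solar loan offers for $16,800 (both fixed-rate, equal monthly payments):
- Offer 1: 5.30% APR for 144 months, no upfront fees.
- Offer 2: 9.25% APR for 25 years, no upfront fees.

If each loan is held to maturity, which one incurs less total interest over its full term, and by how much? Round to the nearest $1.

Offer 1: at 5.30% the monthly rate is 0.0044167, so the payment is 16,800 × 0.0044167 / (1 − 1.0044167^−144) = $157.92.
Total interest on Offer 1 = 144 × $157.92 − $16,800 = $5,940.48.
Offer 2: at 9.25% the monthly rate is 0.0077083, so the payment is 16,800 × 0.0077083 / (1 − 1.0077083^−300) = $143.87.
Total interest on Offer 2 = 300 × $143.87 − $16,800 = $26,361.00.
Offer 1 is lower by $20,420.52.

Offer 1 by $20,421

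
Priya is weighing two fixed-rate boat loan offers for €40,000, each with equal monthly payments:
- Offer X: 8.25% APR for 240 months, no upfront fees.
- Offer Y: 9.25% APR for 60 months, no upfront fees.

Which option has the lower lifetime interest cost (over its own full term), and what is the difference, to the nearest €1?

Offer Y by €31,687

Offer X: monthly rate = 8.25%/12 = 0.0068750; payment = 40,000 × 0.0068750 / (1 − (1+0.0068750)^−240) = €340.83.
Total interest on Offer X = 240 × €340.83 − €40,000 = €41,799.20.
Offer Y: at 9.25% the monthly rate is 0.0077083, so the payment is 40,000 × 0.0077083 / (1 − 1.0077083^−60) = €835.20.
Total interest on Offer Y = 60 × €835.20 − €40,000 = €10,112.00.
Offer Y is lower by €31,687.20.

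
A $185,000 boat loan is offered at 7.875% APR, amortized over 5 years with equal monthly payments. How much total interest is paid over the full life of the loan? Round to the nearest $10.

Monthly rate = 7.875%/12 = 0.0065625; payment = 185,000 × 0.0065625 / (1 − (1+0.0065625)^−60) = $3,740.08.
Total paid = 60 × $3,740.08 = $224,404.80; interest = $224,404.80 − $185,000 = $39,404.80.

$39,400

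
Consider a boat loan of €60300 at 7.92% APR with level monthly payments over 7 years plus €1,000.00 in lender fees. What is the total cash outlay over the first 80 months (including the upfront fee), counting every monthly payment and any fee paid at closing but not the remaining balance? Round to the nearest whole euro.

Monthly rate = 7.92%/12 = 0.0066000; payment = 60,300 × 0.0066000 / (1 − (1+0.0066000)^−84) = €937.45.
Total outlay = 80 × €937.45 + €1,000.00 = €75,996.00.

€75,996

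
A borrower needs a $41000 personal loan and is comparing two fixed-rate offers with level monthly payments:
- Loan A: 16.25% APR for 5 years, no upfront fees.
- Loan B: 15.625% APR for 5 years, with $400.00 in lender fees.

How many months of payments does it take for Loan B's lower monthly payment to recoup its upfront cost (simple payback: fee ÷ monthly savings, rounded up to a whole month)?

30 months

Loan A: monthly rate = 16.25%/12 = 0.0135417; payment = 41,000 × 0.0135417 / (1 − (1+0.0135417)^−60) = $1,002.49.
Loan B: monthly rate = 15.625%/12 = 0.0130208; payment = 41,000 × 0.0130208 / (1 − (1+0.0130208)^−60) = $988.89.
Monthly savings = $1,002.49 − $988.89 = $13.60.
Break-even = $400.00 / $13.60 = 29.41 → 30 months.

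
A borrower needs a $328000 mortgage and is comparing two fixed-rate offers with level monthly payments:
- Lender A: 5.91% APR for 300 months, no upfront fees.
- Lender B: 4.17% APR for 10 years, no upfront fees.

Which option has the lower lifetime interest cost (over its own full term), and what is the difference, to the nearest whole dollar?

Lender B by $226,901

Lender A: at 5.91% the monthly rate is 0.0049250, so the payment is 328,000 × 0.0049250 / (1 − 1.0049250^−300) = $2,095.30.
Total interest on Lender A = 300 × $2,095.30 − $328,000 = $300,590.00.
Lender B: at 4.17% the monthly rate is 0.0034750, so the payment is 328,000 × 0.0034750 / (1 − 1.0034750^−120) = $3,347.41.
Total interest on Lender B = 120 × $3,347.41 − $328,000 = $73,689.20.
Lender B is lower by $226,900.80.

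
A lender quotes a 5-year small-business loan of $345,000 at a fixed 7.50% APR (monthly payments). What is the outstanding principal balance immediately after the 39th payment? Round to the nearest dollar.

With monthly rate i = 7.5%/12 = 0.0062500, the balance after k of n payments is P · [(1+i)^n − (1+i)^k] / [(1+i)^n − 1].
(1+0.0062500)^60 = 1.45329441 and (1+0.0062500)^39 = 1.27505771, so the balance is 345,000 × (1.45329441 − 1.27505771) / (1.45329441 − 1) = $135,655.02.

$135,655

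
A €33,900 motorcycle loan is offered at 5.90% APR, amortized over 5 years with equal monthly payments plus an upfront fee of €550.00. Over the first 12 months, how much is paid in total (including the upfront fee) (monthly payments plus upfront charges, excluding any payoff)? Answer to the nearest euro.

At 5.90% the monthly rate is 0.0049167, so the payment is 33,900 × 0.0049167 / (1 − 1.0049167^−60) = €653.81.
Total outlay = 12 × €653.81 + €550.00 = €8,395.72.

€8,396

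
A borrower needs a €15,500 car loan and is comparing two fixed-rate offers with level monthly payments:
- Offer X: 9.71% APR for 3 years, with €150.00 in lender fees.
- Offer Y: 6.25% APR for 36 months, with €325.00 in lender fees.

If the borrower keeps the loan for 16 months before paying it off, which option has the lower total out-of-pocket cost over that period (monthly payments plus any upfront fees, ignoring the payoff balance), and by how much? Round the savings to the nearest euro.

Offer X: monthly rate = 9.71%/12 = 0.0080917; payment = 15,500 × 0.0080917 / (1 − (1+0.0080917)^−36) = €498.03.
Offer Y: at 6.25% the monthly rate is 0.0052083, so the payment is 15,500 × 0.0052083 / (1 − 1.0052083^−36) = €473.30.
Over 16 months: Offer X costs 16 × €498.03 + €150.00 = €8,118.48; Offer Y costs 16 × €473.30 + €325.00 = €7,897.80.
Offer Y is cheaper by €8,118.48 − €7,897.80 = €220.68.

Offer Y by €221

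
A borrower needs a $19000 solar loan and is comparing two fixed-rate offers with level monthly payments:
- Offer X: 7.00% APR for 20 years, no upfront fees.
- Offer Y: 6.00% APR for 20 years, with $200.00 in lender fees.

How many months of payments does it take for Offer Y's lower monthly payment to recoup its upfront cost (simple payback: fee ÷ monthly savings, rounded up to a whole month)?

18 months

Offer X: at 7.00% the monthly rate is 0.0058333, so the payment is 19,000 × 0.0058333 / (1 − 1.0058333^−240) = $147.31.
Offer Y: monthly rate = 6%/12 = 0.0050000; payment = 19,000 × 0.0050000 / (1 − (1+0.0050000)^−240) = $136.12.
Monthly savings = $147.31 − $136.12 = $11.19.
Break-even = $200.00 / $11.19 = 17.87 → 18 months.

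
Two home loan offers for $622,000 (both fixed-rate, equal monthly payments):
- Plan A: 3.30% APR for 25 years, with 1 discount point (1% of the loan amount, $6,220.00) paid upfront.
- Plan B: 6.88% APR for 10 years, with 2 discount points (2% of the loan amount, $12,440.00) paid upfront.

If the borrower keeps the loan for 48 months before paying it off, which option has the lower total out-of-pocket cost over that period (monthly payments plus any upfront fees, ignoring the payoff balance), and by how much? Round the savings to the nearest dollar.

Plan A by $204,747

Plan A: at 3.30% the monthly rate is 0.0027500, so the payment is 622,000 × 0.0027500 / (1 − 1.0027500^−300) = $3,047.56.
Plan B: at 6.88% the monthly rate is 0.0057333, so the payment is 622,000 × 0.0057333 / (1 − 1.0057333^−120) = $7,183.54.
Over 48 months: Plan A costs 48 × $3,047.56 + $6,220.00 = $152,502.88; Plan B costs 48 × $7,183.54 + $12,440.00 = $357,249.92.
Plan A is cheaper by $357,249.92 − $152,502.88 = $204,747.04.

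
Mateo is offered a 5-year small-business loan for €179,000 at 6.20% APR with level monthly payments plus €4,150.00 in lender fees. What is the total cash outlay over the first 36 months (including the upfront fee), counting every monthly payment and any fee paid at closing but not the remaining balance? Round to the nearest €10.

€129,330

At 6.20% the monthly rate is 0.0051667, so the payment is 179,000 × 0.0051667 / (1 − 1.0051667^−60) = €3,477.24.
Total outlay = 36 × €3,477.24 + €4,150.00 = €129,330.64.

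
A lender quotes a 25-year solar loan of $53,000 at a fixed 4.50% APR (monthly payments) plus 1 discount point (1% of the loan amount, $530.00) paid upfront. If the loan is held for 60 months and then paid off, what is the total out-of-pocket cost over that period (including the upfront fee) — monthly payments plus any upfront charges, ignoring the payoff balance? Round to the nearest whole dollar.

$18,205

At 4.50% the monthly rate is 0.0037500, so the payment is 53,000 × 0.0037500 / (1 − 1.0037500^−300) = $294.59.
Total outlay = 60 × $294.59 + $530.00 = $18,205.40.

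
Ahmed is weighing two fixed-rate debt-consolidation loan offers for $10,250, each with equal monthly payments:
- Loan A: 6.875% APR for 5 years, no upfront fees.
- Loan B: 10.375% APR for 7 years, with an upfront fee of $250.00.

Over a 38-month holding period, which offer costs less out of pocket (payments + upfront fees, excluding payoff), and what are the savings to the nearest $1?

Loan B by $898

Loan A: at 6.875% the monthly rate is 0.0057292, so the payment is 10,250 × 0.0057292 / (1 − 1.0057292^−60) = $202.36.
Loan B: at 10.375% the monthly rate is 0.0086458, so the payment is 10,250 × 0.0086458 / (1 − 1.0086458^−84) = $172.15.
Over 38 months: Loan A costs 38 × $202.36 = $7,689.68; Loan B costs 38 × $172.15 + $250.00 = $6,791.70.
Loan B is cheaper by $7,689.68 − $6,791.70 = $897.98.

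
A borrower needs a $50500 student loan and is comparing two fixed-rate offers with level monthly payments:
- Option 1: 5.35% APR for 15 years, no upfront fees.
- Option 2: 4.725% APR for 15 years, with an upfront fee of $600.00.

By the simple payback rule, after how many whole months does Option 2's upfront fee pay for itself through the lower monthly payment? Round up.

Option 1: at 5.35% the monthly rate is 0.0044583, so the payment is 50,500 × 0.0044583 / (1 − 1.0044583^−180) = $408.62.
Option 2: at 4.725% the monthly rate is 0.0039375, so the payment is 50,500 × 0.0039375 / (1 − 1.0039375^−180) = $392.15.
Monthly savings = $408.62 − $392.15 = $16.47.
Break-even = $600.00 / $16.47 = 36.43 → 37 months.

37 months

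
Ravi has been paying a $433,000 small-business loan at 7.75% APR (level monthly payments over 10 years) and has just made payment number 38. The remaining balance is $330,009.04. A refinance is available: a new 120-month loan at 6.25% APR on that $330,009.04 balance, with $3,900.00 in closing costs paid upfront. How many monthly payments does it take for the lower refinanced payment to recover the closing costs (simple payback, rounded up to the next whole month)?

3 months

Current payment = 433,000 × 7.75%/12 / (1 − (1+0.0064583)^−120) = $5,196.46.
Refinanced payment = 330,009.04 × 0.0052083 / (1 − (1+0.0052083)^−120) = $3,705.34.
Monthly savings = $5,196.46 − $3,705.34 = $1,491.12.
Break-even = $3,900.00 / $1,491.12 = 2.62 → 3 months.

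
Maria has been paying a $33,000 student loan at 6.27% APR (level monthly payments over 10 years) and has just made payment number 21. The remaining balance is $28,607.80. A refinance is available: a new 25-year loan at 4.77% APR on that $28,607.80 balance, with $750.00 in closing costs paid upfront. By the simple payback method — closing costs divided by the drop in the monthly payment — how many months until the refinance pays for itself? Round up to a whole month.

4 months

Current payment = 33,000 × 6.27%/12 / (1 − (1+0.0052250)^−120) = $370.86.
Refinanced payment = 28,607.80 × 0.0039750 / (1 − (1+0.0039750)^−300) = $163.43.
Monthly savings = $370.86 − $163.43 = $207.43.
Break-even = $750.00 / $207.43 = 3.62 → 4 months.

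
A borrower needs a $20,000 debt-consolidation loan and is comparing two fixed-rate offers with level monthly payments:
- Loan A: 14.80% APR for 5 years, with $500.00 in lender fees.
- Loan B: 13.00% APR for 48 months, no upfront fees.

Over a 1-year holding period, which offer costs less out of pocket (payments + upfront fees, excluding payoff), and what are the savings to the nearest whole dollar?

Loan A by $254

Loan A: at 14.80% the monthly rate is 0.0123333, so the payment is 20,000 × 0.0123333 / (1 − 1.0123333^−60) = $473.70.
Loan B: at 13.00% the monthly rate is 0.0108333, so the payment is 20,000 × 0.0108333 / (1 − 1.0108333^−48) = $536.55.
Over 12 months: Loan A costs 12 × $473.70 + $500.00 = $6,184.40; Loan B costs 12 × $536.55 = $6,438.60.
Loan A is cheaper by $6,438.60 − $6,184.40 = $254.20.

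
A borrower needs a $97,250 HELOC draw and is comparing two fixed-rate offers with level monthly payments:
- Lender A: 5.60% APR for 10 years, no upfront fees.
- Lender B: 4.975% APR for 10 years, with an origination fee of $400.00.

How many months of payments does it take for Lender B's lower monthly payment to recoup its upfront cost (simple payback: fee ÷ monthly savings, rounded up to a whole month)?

Lender A: at 5.60% the monthly rate is 0.0046667, so the payment is 97,250 × 0.0046667 / (1 − 1.0046667^−120) = $1,060.24.
Lender B: at 4.975% the monthly rate is 0.0041458, so the payment is 97,250 × 0.0041458 / (1 − 1.0041458^−120) = $1,030.30.
Monthly savings = $1,060.24 − $1,030.30 = $29.94.
Break-even = $400.00 / $29.94 = 13.36 → 14 months.

14 months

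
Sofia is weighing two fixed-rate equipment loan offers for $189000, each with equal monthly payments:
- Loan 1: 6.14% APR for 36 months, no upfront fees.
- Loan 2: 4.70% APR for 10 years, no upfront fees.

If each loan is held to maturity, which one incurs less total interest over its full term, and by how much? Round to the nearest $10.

Loan 1 by $29,820

Loan 1: at 6.14% the monthly rate is 0.0051167, so the payment is 189,000 × 0.0051167 / (1 − 1.0051167^−36) = $5,761.74.
Total interest on Loan 1 = 36 × $5,761.74 − $189,000 = $18,422.64.
Loan 2: monthly rate = 4.7%/12 = 0.0039167; payment = 189,000 × 0.0039167 / (1 − (1+0.0039167)^−120) = $1,977.04.
Total interest on Loan 2 = 120 × $1,977.04 − $189,000 = $48,244.80.
Loan 1 is lower by $29,822.16.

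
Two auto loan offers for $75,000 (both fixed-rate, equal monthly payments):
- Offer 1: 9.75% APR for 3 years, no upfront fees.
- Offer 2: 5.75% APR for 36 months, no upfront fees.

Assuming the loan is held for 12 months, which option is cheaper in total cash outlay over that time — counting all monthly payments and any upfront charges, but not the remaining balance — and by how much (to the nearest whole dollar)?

Offer 2 by $1,657

Offer 1: monthly rate = 9.75%/12 = 0.0081250; payment = 75,000 × 0.0081250 / (1 − (1+0.0081250)^−36) = $2,411.25.
Offer 2: at 5.75% the monthly rate is 0.0047917, so the payment is 75,000 × 0.0047917 / (1 − 1.0047917^−36) = $2,273.16.
Over 12 months: Offer 1 costs 12 × $2,411.25 = $28,935.00; Offer 2 costs 12 × $2,273.16 = $27,277.92.
Offer 2 is cheaper by $28,935.00 − $27,277.92 = $1,657.08.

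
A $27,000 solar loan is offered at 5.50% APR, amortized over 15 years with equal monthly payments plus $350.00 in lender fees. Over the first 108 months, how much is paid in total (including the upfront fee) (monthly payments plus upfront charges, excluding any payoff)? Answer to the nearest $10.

Monthly rate = 5.5%/12 = 0.0045833; payment = 27,000 × 0.0045833 / (1 − (1+0.0045833)^−180) = $220.61.
Total outlay = 108 × $220.61 + $350.00 = $24,175.88.

$24,180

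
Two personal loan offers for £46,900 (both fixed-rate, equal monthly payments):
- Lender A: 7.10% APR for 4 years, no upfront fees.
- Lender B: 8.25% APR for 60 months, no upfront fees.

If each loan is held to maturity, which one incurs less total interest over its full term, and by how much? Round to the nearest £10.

Lender A: at 7.10% the monthly rate is 0.0059167, so the payment is 46,900 × 0.0059167 / (1 − 1.0059167^−48) = £1,125.26.
Total interest on Lender A = 48 × £1,125.26 − £46,900 = £7,112.48.
Lender B: at 8.25% the monthly rate is 0.0068750, so the payment is 46,900 × 0.0068750 / (1 − 1.0068750^−60) = £956.58.
Total interest on Lender B = 60 × £956.58 − £46,900 = £10,494.80.
Lender A is lower by £3,382.32.

Lender A by £3,380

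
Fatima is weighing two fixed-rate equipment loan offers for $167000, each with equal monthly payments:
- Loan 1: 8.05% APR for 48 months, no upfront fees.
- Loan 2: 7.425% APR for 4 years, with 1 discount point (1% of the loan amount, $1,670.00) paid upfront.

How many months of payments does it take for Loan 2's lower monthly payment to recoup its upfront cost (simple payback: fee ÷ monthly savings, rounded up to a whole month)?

Loan 1: at 8.05% the monthly rate is 0.0067083, so the payment is 167,000 × 0.0067083 / (1 − 1.0067083^−48) = $4,080.88.
Loan 2: at 7.425% the monthly rate is 0.0061875, so the payment is 167,000 × 0.0061875 / (1 − 1.0061875^−48) = $4,032.03.
Monthly savings = $4,080.88 − $4,032.03 = $48.85.
Break-even = $1,670.00 / $48.85 = 34.19 → 35 months.

35 months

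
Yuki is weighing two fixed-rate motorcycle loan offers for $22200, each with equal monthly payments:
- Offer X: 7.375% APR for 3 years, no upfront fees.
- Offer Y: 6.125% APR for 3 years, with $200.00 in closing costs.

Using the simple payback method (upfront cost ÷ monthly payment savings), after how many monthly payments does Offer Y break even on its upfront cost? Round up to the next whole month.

Offer X: at 7.375% the monthly rate is 0.0061458, so the payment is 22,200 × 0.0061458 / (1 − 1.0061458^−36) = $689.28.
Offer Y: monthly rate = 6.125%/12 = 0.0051042; payment = 22,200 × 0.0051042 / (1 − (1+0.0051042)^−36) = $676.63.
Monthly savings = $689.28 − $676.63 = $12.65.
Break-even = $200.00 / $12.65 = 15.81 → 16 months.

16 months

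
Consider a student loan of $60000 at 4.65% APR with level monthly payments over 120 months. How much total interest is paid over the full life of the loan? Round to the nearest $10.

At 4.65% the monthly rate is 0.0038750, so the payment is 60,000 × 0.0038750 / (1 − 1.0038750^−120) = $626.18.
Total paid = 120 × $626.18 = $75,141.60; interest = $75,141.60 − $60,000 = $15,141.60.

$15,140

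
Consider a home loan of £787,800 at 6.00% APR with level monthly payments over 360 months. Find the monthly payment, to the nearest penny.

£4,723.26

Monthly rate = 6%/12 = 0.0050000; payment = 787,800 × 0.0050000 / (1 − (1+0.0050000)^−360) = £4,723.26.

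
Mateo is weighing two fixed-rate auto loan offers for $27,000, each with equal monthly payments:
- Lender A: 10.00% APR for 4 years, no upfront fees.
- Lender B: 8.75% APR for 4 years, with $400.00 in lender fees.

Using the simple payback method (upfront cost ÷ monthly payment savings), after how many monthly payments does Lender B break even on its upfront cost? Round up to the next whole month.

Lender A: monthly rate = 10%/12 = 0.0083333; payment = 27,000 × 0.0083333 / (1 − (1+0.0083333)^−48) = $684.79.
Lender B: monthly rate = 8.75%/12 = 0.0072917; payment = 27,000 × 0.0072917 / (1 − (1+0.0072917)^−48) = $668.70.
Monthly savings = $684.79 − $668.70 = $16.09.
Break-even = $400.00 / $16.09 = 24.86 → 25 months.

25 months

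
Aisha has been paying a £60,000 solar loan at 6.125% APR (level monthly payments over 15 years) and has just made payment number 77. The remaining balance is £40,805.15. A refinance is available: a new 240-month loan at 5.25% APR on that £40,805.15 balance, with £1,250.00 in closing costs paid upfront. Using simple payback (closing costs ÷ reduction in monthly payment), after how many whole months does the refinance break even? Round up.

Current payment = 60,000 × 6.125%/12 / (1 − (1+0.0051042)^−180) = £510.37.
Refinanced payment = 40,805.15 × 0.0043750 / (1 − (1+0.0043750)^−240) = £274.96.
Monthly savings = £510.37 − £274.96 = £235.41.
Break-even = £1,250.00 / £235.41 = 5.31 → 6 months.

6 months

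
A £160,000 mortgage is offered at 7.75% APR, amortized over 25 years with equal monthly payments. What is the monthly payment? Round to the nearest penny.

£1,208.53

At 7.75% the monthly rate is 0.0064583, so the payment is 160,000 × 0.0064583 / (1 − 1.0064583^−300) = £1,208.53.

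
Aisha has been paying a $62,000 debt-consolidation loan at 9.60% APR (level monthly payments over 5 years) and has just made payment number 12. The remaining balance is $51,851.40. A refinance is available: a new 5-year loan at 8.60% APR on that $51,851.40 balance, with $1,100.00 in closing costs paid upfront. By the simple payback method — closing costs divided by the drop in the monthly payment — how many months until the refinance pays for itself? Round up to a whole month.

5 months

Current payment = 62,000 × 9.6%/12 / (1 − (1+0.0080000)^−60) = $1,305.15.
Refinanced payment = 51,851.40 × 0.0071667 / (1 − (1+0.0071667)^−60) = $1,066.31.
Monthly savings = $1,305.15 − $1,066.31 = $238.84.
Break-even = $1,100.00 / $238.84 = 4.61 → 5 months.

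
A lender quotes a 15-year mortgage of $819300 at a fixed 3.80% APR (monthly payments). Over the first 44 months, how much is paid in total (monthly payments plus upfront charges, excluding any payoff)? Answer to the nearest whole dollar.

At 3.80% the monthly rate is 0.0031667, so the payment is 819,300 × 0.0031667 / (1 − 1.0031667^−180) = $5,978.48.
Total outlay = 44 × $5,978.48 = $263,053.12.

$263,053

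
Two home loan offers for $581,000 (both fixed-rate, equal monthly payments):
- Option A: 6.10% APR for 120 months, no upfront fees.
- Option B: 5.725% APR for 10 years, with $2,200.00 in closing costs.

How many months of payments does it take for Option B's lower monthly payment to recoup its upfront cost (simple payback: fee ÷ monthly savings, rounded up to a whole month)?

21 months

Option A: monthly rate = 6.1%/12 = 0.0050833; payment = 581,000 × 0.0050833 / (1 − (1+0.0050833)^−120) = $6,479.51.
Option B: monthly rate = 5.725%/12 = 0.0047708; payment = 581,000 × 0.0047708 / (1 − (1+0.0047708)^−120) = $6,370.35.
Monthly savings = $6,479.51 − $6,370.35 = $109.16.
Break-even = $2,200.00 / $109.16 = 20.15 → 21 months.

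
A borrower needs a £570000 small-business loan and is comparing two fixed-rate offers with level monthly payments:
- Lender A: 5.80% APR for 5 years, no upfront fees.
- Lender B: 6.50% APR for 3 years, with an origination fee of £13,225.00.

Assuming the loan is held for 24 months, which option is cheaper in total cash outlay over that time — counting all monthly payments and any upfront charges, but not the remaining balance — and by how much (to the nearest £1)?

Lender A by £169,301

Lender A: at 5.80% the monthly rate is 0.0048333, so the payment is 570,000 × 0.0048333 / (1 − 1.0048333^−60) = £10,966.77.
Lender B: monthly rate = 6.5%/12 = 0.0054167; payment = 570,000 × 0.0054167 / (1 − (1+0.0054167)^−36) = £17,469.93.
Over 24 months: Lender A costs 24 × £10,966.77 = £263,202.48; Lender B costs 24 × £17,469.93 + £13,225.00 = £432,503.32.
Lender A is cheaper by £432,503.32 − £263,202.48 = £169,300.84.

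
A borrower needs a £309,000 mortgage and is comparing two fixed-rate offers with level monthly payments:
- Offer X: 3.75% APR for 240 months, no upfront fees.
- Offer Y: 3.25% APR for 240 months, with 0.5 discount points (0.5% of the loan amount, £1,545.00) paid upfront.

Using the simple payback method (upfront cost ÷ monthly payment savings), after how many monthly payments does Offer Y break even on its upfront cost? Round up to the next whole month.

20 months

Offer X: monthly rate = 3.75%/12 = 0.0031250; payment = 309,000 × 0.0031250 / (1 − (1+0.0031250)^−240) = £1,832.02.
Offer Y: at 3.25% the monthly rate is 0.0027083, so the payment is 309,000 × 0.0027083 / (1 − 1.0027083^−240) = £1,752.63.
Monthly savings = £1,832.02 − £1,752.63 = £79.39.
Break-even = £1,545.00 / £79.39 = 19.46 → 20 months.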